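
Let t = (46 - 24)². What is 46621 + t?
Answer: 47105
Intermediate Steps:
t = 484 (t = 22² = 484)
46621 + t = 46621 + 484 = 47105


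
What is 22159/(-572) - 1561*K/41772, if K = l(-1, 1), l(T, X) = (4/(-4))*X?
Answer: -115591607/2986698 ≈ -38.702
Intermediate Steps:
l(T, X) = -X (l(T, X) = (4*(-¼))*X = -X)
K = -1 (K = -1*1 = -1)
22159/(-572) - 1561*K/41772 = 22159/(-572) - 1561*(-1)/41772 = 22159*(-1/572) + 1561*(1/41772) = -22159/572 + 1561/41772 = -115591607/2986698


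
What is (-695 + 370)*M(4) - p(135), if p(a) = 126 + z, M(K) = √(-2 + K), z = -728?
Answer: 602 - 325*√2 ≈ 142.38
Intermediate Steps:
p(a) = -602 (p(a) = 126 - 728 = -602)
(-695 + 370)*M(4) - p(135) = (-695 + 370)*√(-2 + 4) - 1*(-602) = -325*√2 + 602 = 602 - 325*√2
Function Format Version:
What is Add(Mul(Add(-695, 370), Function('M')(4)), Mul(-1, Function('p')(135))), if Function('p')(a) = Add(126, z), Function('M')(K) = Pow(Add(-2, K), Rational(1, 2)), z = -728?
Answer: Add(602, Mul(-325, Pow(2, Rational(1, 2)))) ≈ 142.38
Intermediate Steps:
Function('p')(a) = -602 (Function('p')(a) = Add(126, -728) = -602)
Add(Mul(Add(-695, 370), Function('M')(4)), Mul(-1, Function('p')(135))) = Add(Mul(Add(-695, 370), Pow(Add(-2, 4), Rational(1, 2))), Mul(-1, -602)) = Add(Mul(-325, Pow(2, Rational(1, 2))), 602) = Add(602, Mul(-325, Pow(2, Rational(1, 2))))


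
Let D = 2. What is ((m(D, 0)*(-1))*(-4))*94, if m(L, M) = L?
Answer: 752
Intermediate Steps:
((m(D, 0)*(-1))*(-4))*94 = ((2*(-1))*(-4))*94 = -2*(-4)*94 = 8*94 = 752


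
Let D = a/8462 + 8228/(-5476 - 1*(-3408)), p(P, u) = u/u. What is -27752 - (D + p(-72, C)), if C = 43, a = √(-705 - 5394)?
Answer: -1304204/47 - I*√6099/8462 ≈ -27749.0 - 0.009229*I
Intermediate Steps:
a = I*√6099 (a = √(-6099) = I*√6099 ≈ 78.096*I)
p(P, u) = 1
D = -187/47 + I*√6099/8462 (D = (I*√6099)/8462 + 8228/(-5476 - 1*(-3408)) = (I*√6099)*(1/8462) + 8228/(-5476 + 3408) = I*√6099/8462 + 8228/(-2068) = I*√6099/8462 + 8228*(-1/2068) = I*√6099/8462 - 187/47 = -187/47 + I*√6099/8462 ≈ -3.9787 + 0.009229*I)
-27752 - (D + p(-72, C)) = -27752 - ((-187/47 + I*√6099/8462) + 1) = -27752 - (-140/47 + I*√6099/8462) = -27752 + (140/47 - I*√6099/8462) = -1304204/47 - I*√6099/8462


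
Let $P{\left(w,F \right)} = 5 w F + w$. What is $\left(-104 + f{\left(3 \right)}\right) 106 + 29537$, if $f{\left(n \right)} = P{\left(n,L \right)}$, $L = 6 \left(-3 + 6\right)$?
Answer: $47451$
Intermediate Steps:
$L = 18$ ($L = 6 \cdot 3 = 18$)
$P{\left(w,F \right)} = w + 5 F w$ ($P{\left(w,F \right)} = 5 F w + w = w + 5 F w$)
$f{\left(n \right)} = 91 n$ ($f{\left(n \right)} = n \left(1 + 5 \cdot 18\right) = n \left(1 + 90\right) = n 91 = 91 n$)
$\left(-104 + f{\left(3 \right)}\right) 106 + 29537 = \left(-104 + 91 \cdot 3\right) 106 + 29537 = \left(-104 + 273\right) 106 + 29537 = 169 \cdot 106 + 29537 = 17914 + 29537 = 47451$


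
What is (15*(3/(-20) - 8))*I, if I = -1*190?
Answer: 46455/2 ≈ 23228.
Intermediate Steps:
I = -190
(15*(3/(-20) - 8))*I = (15*(3/(-20) - 8))*(-190) = (15*(3*(-1/20) - 8))*(-190) = (15*(-3/20 - 8))*(-190) = (15*(-163/20))*(-190) = -489/4*(-190) = 46455/2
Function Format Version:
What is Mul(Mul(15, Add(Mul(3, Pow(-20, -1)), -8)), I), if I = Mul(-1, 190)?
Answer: Rational(46455, 2) ≈ 23228.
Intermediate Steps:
I = -190
Mul(Mul(15, Add(Mul(3, Pow(-20, -1)), -8)), I) = Mul(Mul(15, Add(Mul(3, Pow(-20, -1)), -8)), -190) = Mul(Mul(15, Add(Mul(3, Rational(-1, 20)), -8)), -190) = Mul(Mul(15, Add(Rational(-3, 20), -8)), -190) = Mul(Mul(15, Rational(-163, 20)), -190) = Mul(Rational(-489, 4), -190) = Rational(46455, 2)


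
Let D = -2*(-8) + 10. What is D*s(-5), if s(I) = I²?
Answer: 650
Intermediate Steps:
D = 26 (D = 16 + 10 = 26)
D*s(-5) = 26*(-5)² = 26*25 = 650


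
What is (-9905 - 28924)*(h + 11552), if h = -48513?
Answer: 1435158669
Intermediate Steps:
(-9905 - 28924)*(h + 11552) = (-9905 - 28924)*(-48513 + 11552) = -38829*(-36961) = 1435158669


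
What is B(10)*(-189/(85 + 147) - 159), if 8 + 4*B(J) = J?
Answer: -37077/464 ≈ -79.907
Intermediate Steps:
B(J) = -2 + J/4
B(10)*(-189/(85 + 147) - 159) = (-2 + (¼)*10)*(-189/(85 + 147) - 159) = (-2 + 5/2)*(-189/232 - 159) = (-189*1/232 - 159)/2 = (-189/232 - 159)/2 = (½)*(-37077/232) = -37077/464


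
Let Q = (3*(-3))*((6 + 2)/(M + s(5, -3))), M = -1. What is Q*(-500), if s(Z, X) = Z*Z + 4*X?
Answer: 3000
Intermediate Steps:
s(Z, X) = Z**2 + 4*X
Q = -6 (Q = (3*(-3))*((6 + 2)/(-1 + (5**2 + 4*(-3)))) = -72/(-1 + (25 - 12)) = -72/(-1 + 13) = -72/12 = -9*2/3 = -6)
Q*(-500) = -6*(-500) = 3000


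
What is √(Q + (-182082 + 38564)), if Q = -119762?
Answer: 4*I*√16455 ≈ 513.11*I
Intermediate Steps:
√(Q + (-182082 + 38564)) = √(-119762 + (-182082 + 38564)) = √(-119762 - 143518) = √(-263280) = 4*I*√16455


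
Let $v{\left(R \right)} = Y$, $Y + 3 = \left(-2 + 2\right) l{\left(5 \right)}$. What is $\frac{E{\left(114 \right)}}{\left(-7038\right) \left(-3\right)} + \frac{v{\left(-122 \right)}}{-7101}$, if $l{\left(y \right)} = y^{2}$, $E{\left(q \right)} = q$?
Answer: $\frac{1796}{308499} \approx 0.0058217$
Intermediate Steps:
$Y = -3$ ($Y = -3 + \left(-2 + 2\right) 5^{2} = -3 + 0 \cdot 25 = -3 + 0 = -3$)
$v{\left(R \right)} = -3$
$\frac{E{\left(114 \right)}}{\left(-7038\right) \left(-3\right)} + \frac{v{\left(-122 \right)}}{-7101} = \frac{114}{\left(-7038\right) \left(-3\right)} - \frac{3}{-7101} = \frac{114}{21114} - - \frac{1}{2367} = 114 \cdot \frac{1}{21114} + \frac{1}{2367} = \frac{19}{3519} + \frac{1}{2367} = \frac{1796}{308499}$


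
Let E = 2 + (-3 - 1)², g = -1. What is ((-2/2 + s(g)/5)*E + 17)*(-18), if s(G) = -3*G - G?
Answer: -1206/5 ≈ -241.20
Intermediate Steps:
s(G) = -4*G
E = 18 (E = 2 + (-4)² = 2 + 16 = 18)
((-2/2 + s(g)/5)*E + 17)*(-18) = ((-2/2 - 4*(-1)/5)*18 + 17)*(-18) = ((-2*½ + 4*(⅕))*18 + 17)*(-18) = ((-1 + ⅘)*18 + 17)*(-18) = (-⅕*18 + 17)*(-18) = (-18/5 + 17)*(-18) = (67/5)*(-18) = -1206/5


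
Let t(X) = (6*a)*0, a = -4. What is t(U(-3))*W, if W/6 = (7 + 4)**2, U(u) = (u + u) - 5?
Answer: 0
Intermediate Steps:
U(u) = -5 + 2*u (U(u) = 2*u - 5 = -5 + 2*u)
W = 726 (W = 6*(7 + 4)**2 = 6*11**2 = 6*121 = 726)
t(X) = 0 (t(X) = (6*(-4))*0 = -24*0 = 0)
t(U(-3))*W = 0*726 = 0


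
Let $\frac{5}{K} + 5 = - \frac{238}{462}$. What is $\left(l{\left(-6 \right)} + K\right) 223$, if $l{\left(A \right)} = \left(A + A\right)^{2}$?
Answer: $\frac{5807589}{182} \approx 31910.0$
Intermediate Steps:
$l{\left(A \right)} = 4 A^{2}$ ($l{\left(A \right)} = \left(2 A\right)^{2} = 4 A^{2}$)
$K = - \frac{165}{182}$ ($K = \frac{5}{-5 - \frac{238}{462}} = \frac{5}{-5 - \frac{17}{33}} = \frac{5}{- \frac{182}{33}} = 5 \left(- \frac{33}{182}\right) = - \frac{165}{182} \approx -0.90659$)
$\left(l{\left(-6 \right)} + K\right) 223 = \left(4 \left(-6\right)^{2} - \frac{165}{182}\right) 223 = \left(4 \cdot 36 - \frac{165}{182}\right) 223 = \left(144 - \frac{165}{182}\right) 223 = \frac{26043}{182} \cdot 223 = \frac{5807589}{182}$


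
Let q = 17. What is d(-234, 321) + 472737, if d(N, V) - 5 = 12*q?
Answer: 472946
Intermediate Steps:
d(N, V) = 209 (d(N, V) = 5 + 12*17 = 5 + 204 = 209)
d(-234, 321) + 472737 = 209 + 472737 = 472946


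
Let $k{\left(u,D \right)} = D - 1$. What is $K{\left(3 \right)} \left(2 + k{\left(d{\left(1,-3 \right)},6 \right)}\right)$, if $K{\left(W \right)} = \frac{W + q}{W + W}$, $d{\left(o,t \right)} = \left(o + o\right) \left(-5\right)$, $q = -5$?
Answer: $- \frac{7}{3} \approx -2.3333$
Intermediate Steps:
$d{\left(o,t \right)} = - 10 o$ ($d{\left(o,t \right)} = 2 o \left(-5\right) = - 10 o$)
$k{\left(u,D \right)} = -1 + D$
$K{\left(W \right)} = \frac{-5 + W}{2 W}$ ($K{\left(W \right)} = \frac{W - 5}{W + W} = \frac{-5 + W}{2 W}$)
$K{\left(3 \right)} \left(2 + k{\left(d{\left(1,-3 \right)},6 \right)}\right) = \frac{-5 + 3}{2 \cdot 3} \left(2 + \left(-1 + 6\right)\right) = \frac{1}{2} \cdot \frac{1}{3} \left(-2\right) \left(2 + 5\right) = \left(- \frac{1}{3}\right) 7 = - \frac{7}{3}$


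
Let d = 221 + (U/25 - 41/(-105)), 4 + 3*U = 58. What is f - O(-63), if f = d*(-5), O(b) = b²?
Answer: -533353/105 ≈ -5079.6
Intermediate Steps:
U = 18 (U = -4/3 + (⅓)*58 = -4/3 + 58/3 = 18)
d = 116608/525 (d = 221 + (18/25 - 41/(-105)) = 221 + (18*(1/25) - 41*(-1/105)) = 221 + (18/25 + 41/105) = 221 + 583/525 = 116608/525 ≈ 222.11)
f = -116608/105 (f = (116608/525)*(-5) = -116608/105 ≈ -1110.6)
f - O(-63) = -116608/105 - 1*(-63)² = -116608/105 - 1*3969 = -116608/105 - 3969 = -533353/105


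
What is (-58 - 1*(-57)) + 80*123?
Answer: 9839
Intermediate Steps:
(-58 - 1*(-57)) + 80*123 = (-58 + 57) + 9840 = -1 + 9840 = 9839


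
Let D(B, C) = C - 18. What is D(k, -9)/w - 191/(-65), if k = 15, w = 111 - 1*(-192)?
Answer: 18706/6565 ≈ 2.8494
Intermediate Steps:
w = 303 (w = 111 + 192 = 303)
D(B, C) = -18 + C
D(k, -9)/w - 191/(-65) = (-18 - 9)/303 - 191/(-65) = -27*1/303 - 191*(-1/65) = -9/101 + 191/65 = 18706/6565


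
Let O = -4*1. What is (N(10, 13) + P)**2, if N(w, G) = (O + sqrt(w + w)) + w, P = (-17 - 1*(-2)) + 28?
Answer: 381 + 76*sqrt(5) ≈ 550.94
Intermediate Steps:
P = 13 (P = (-17 + 2) + 28 = -15 + 28 = 13)
O = -4
N(w, G) = -4 + w + sqrt(2)*sqrt(w) (N(w, G) = (-4 + sqrt(w + w)) + w = (-4 + sqrt(2*w)) + w = (-4 + sqrt(2)*sqrt(w)) + w = -4 + w + sqrt(2)*sqrt(w))
(N(10, 13) + P)**2 = ((-4 + 10 + sqrt(2)*sqrt(10)) + 13)**2 = ((-4 + 10 + 2*sqrt(5)) + 13)**2 = ((6 + 2*sqrt(5)) + 13)**2 = (19 + 2*sqrt(5))**2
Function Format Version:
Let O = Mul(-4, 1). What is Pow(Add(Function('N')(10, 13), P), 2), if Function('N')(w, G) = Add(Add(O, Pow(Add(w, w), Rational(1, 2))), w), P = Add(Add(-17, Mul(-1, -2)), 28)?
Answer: Add(381, Mul(76, Pow(5, Rational(1, 2)))) ≈ 550.94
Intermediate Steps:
P = 13 (P = Add(Add(-17, 2), 28) = Add(-15, 28) = 13)
O = -4
Function('N')(w, G) = Add(-4, w, Mul(Pow(2, Rational(1, 2)), Pow(w, Rational(1, 2)))) (Function('N')(w, G) = Add(Add(-4, Pow(Add(w, w), Rational(1, 2))), w) = Add(Add(-4, Pow(Mul(2, w), Rational(1, 2))), w) = Add(Add(-4, Mul(Pow(2, Rational(1, 2)), Pow(w, Rational(1, 2)))), w) = Add(-4, w, Mul(Pow(2, Rational(1, 2)), Pow(w, Rational(1, 2)))))
Pow(Add(Function('N')(10, 13), P), 2) = Pow(Add(Add(-4, 10, Mul(Pow(2, Rational(1, 2)), Pow(10, Rational(1, 2)))), 13), 2) = Pow(Add(Add(-4, 10, Mul(2, Pow(5, Rational(1, 2)))), 13), 2) = Pow(Add(Add(6, Mul(2, Pow(5, Rational(1, 2)))), 13), 2) = Pow(Add(19, Mul(2, Pow(5, Rational(1, 2)))), 2)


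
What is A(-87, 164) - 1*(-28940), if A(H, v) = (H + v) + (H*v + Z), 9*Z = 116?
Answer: 132857/9 ≈ 14762.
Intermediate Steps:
Z = 116/9 (Z = (1/9)*116 = 116/9 ≈ 12.889)
A(H, v) = 116/9 + H + v + H*v (A(H, v) = (H + v) + (H*v + 116/9) = (H + v) + (116/9 + H*v) = 116/9 + H + v + H*v)
A(-87, 164) - 1*(-28940) = (116/9 - 87 + 164 - 87*164) - 1*(-28940) = (116/9 - 87 + 164 - 14268) + 28940 = -127603/9 + 28940 = 132857/9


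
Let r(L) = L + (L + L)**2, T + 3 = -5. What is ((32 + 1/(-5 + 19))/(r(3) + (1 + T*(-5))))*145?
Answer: 13021/224 ≈ 58.129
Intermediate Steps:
T = -8 (T = -3 - 5 = -8)
r(L) = L + 4*L**2 (r(L) = L + (2*L)**2 = L + 4*L**2)
((32 + 1/(-5 + 19))/(r(3) + (1 + T*(-5))))*145 = ((32 + 1/(-5 + 19))/(3*(1 + 4*3) + (1 - 8*(-5))))*145 = ((32 + 1/14)/(3*(1 + 12) + (1 + 40)))*145 = ((32 + 1/14)/(3*13 + 41))*145 = (449/(14*(39 + 41)))*145 = ((449/14)/80)*145 = ((449/14)*(1/80))*145 = (449/1120)*145 = 13021/224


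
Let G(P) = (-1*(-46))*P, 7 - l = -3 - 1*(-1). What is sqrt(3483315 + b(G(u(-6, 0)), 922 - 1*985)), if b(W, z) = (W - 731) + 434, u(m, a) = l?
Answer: 6*sqrt(96762) ≈ 1866.4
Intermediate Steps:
l = 9 (l = 7 - (-3 - 1*(-1)) = 7 - (-3 + 1) = 7 - 1*(-2) = 7 + 2 = 9)
u(m, a) = 9
G(P) = 46*P
b(W, z) = -297 + W (b(W, z) = (-731 + W) + 434 = -297 + W)
sqrt(3483315 + b(G(u(-6, 0)), 922 - 1*985)) = sqrt(3483315 + (-297 + 46*9)) = sqrt(3483315 + (-297 + 414)) = sqrt(3483315 + 117) = sqrt(3483432) = 6*sqrt(96762)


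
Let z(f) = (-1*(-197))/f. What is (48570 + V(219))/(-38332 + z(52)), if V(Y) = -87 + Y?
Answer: -2532504/1993067 ≈ -1.2707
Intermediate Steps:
z(f) = 197/f
(48570 + V(219))/(-38332 + z(52)) = (48570 + (-87 + 219))/(-38332 + 197/52) = (48570 + 132)/(-38332 + 197*(1/52)) = 48702/(-38332 + 197/52) = 48702/(-1993067/52) = 48702*(-52/1993067) = -2532504/1993067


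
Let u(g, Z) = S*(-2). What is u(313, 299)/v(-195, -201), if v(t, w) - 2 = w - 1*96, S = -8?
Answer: -16/295 ≈ -0.054237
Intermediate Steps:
v(t, w) = -94 + w (v(t, w) = 2 + (w - 1*96) = 2 + (w - 96) = 2 + (-96 + w) = -94 + w)
u(g, Z) = 16 (u(g, Z) = -8*(-2) = 16)
u(313, 299)/v(-195, -201) = 16/(-94 - 201) = 16/(-295) = 16*(-1/295) = -16/295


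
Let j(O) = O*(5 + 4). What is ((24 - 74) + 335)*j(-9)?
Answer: -23085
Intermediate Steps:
j(O) = 9*O (j(O) = O*9 = 9*O)
((24 - 74) + 335)*j(-9) = ((24 - 74) + 335)*(9*(-9)) = (-50 + 335)*(-81) = 285*(-81) = -23085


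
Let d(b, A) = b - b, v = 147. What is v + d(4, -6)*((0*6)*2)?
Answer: 147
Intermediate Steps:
d(b, A) = 0
v + d(4, -6)*((0*6)*2) = 147 + 0*((0*6)*2) = 147 + 0*(0*2) = 147 + 0*0 = 147 + 0 = 147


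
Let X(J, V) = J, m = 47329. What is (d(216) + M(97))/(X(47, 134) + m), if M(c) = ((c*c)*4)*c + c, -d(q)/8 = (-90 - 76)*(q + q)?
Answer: 4224485/47376 ≈ 89.169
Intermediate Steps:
d(q) = 2656*q (d(q) = -8*(-90 - 76)*(q + q) = -(-1328)*2*q = -(-2656)*q = 2656*q)
M(c) = c + 4*c³ (M(c) = (c²*4)*c + c = (4*c²)*c + c = 4*c³ + c = c + 4*c³)
(d(216) + M(97))/(X(47, 134) + m) = (2656*216 + (97 + 4*97³))/(47 + 47329) = (573696 + (97 + 4*912673))/47376 = (573696 + (97 + 3650692))*(1/47376) = (573696 + 3650789)*(1/47376) = 4224485*(1/47376) = 4224485/47376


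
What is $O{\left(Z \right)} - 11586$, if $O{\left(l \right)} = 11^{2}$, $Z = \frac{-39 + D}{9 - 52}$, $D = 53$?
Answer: $-11465$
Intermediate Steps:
$Z = - \frac{14}{43}$ ($Z = \frac{-39 + 53}{9 - 52} = \frac{14}{-43} = 14 \left(- \frac{1}{43}\right) = - \frac{14}{43} \approx -0.32558$)
$O{\left(l \right)} = 121$
$O{\left(Z \right)} - 11586 = 121 - 11586 = -11465$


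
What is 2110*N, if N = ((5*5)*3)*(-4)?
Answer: -633000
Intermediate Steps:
N = -300 (N = (25*3)*(-4) = 75*(-4) = -300)
2110*N = 2110*(-300) = -633000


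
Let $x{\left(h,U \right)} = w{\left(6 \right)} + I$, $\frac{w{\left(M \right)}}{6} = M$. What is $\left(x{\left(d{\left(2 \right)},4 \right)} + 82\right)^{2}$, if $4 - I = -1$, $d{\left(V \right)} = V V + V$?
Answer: $15129$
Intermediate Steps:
$w{\left(M \right)} = 6 M$
$d{\left(V \right)} = V + V^{2}$ ($d{\left(V \right)} = V^{2} + V = V + V^{2}$)
$I = 5$ ($I = 4 - -1 = 4 + 1 = 5$)
$x{\left(h,U \right)} = 41$ ($x{\left(h,U \right)} = 6 \cdot 6 + 5 = 36 + 5 = 41$)
$\left(x{\left(d{\left(2 \right)},4 \right)} + 82\right)^{2} = \left(41 + 82\right)^{2} = 123^{2} = 15129$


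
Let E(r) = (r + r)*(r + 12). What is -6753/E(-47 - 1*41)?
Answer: -6753/13376 ≈ -0.50486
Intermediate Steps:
E(r) = 2*r*(12 + r) (E(r) = (2*r)*(12 + r) = 2*r*(12 + r))
-6753/E(-47 - 1*41) = -6753*1/(2*(-47 - 1*41)*(12 + (-47 - 1*41))) = -6753*1/(2*(-47 - 41)*(12 + (-47 - 41))) = -6753*(-1/(176*(12 - 88))) = -6753/(2*(-88)*(-76)) = -6753/13376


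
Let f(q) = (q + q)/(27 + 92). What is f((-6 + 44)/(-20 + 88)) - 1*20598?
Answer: -41669735/2023 ≈ -20598.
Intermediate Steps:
f(q) = 2*q/119 (f(q) = (2*q)/119 = (2*q)*(1/119) = 2*q/119)
f((-6 + 44)/(-20 + 88)) - 1*20598 = 2*((-6 + 44)/(-20 + 88))/119 - 1*20598 = 2*(38/68)/119 - 20598 = 2*(38*(1/68))/119 - 20598 = (2/119)*(19/34) - 20598 = 19/2023 - 20598 = -41669735/2023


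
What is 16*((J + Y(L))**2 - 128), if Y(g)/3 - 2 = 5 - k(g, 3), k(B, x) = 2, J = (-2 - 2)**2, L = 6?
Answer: 13328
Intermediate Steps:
J = 16 (J = (-4)**2 = 16)
Y(g) = 15 (Y(g) = 6 + 3*(5 - 1*2) = 6 + 3*(5 - 2) = 6 + 3*3 = 6 + 9 = 15)
16*((J + Y(L))**2 - 128) = 16*((16 + 15)**2 - 128) = 16*(31**2 - 128) = 16*(961 - 128) = 16*833 = 13328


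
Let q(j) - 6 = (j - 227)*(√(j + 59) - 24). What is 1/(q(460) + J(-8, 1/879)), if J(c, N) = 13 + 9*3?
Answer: -5546/2582125 - 233*√519/2582125 ≈ -0.0042036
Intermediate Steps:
q(j) = 6 + (-227 + j)*(-24 + √(59 + j)) (q(j) = 6 + (j - 227)*(√(j + 59) - 24) = 6 + (-227 + j)*(√(59 + j) - 24) = 6 + (-227 + j)*(-24 + √(59 + j)))
J(c, N) = 40 (J(c, N) = 13 + 27 = 40)
1/(q(460) + J(-8, 1/879)) = 1/((5454 - 227*√(59 + 460) - 24*460 + 460*√(59 + 460)) + 40) = 1/((5454 - 227*√519 - 11040 + 460*√519) + 40) = 1/((-5586 + 233*√519) + 40) = 1/(-5546 + 233*√519)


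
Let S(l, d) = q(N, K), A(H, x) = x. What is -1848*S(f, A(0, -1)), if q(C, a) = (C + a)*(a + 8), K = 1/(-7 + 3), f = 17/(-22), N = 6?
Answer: -164703/2 ≈ -82352.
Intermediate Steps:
f = -17/22 (f = 17*(-1/22) = -17/22 ≈ -0.77273)
K = -¼ (K = 1/(-4) = -¼ ≈ -0.25000)
q(C, a) = (8 + a)*(C + a) (q(C, a) = (C + a)*(8 + a) = (8 + a)*(C + a))
S(l, d) = 713/16 (S(l, d) = (-¼)² + 8*6 + 8*(-¼) + 6*(-¼) = 1/16 + 48 - 2 - 3/2 = 713/16)
-1848*S(f, A(0, -1)) = -1848*713/16 = -164703/2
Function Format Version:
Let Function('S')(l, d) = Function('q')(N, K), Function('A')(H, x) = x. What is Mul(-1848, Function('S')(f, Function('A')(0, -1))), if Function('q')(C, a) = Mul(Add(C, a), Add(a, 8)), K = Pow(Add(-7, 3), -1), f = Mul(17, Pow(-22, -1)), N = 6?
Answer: Rational(-164703, 2) ≈ -82352.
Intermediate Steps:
f = Rational(-17, 22) (f = Mul(17, Rational(-1, 22)) = Rational(-17, 22) ≈ -0.77273)
K = Rational(-1, 4) (K = Pow(-4, -1) = Rational(-1, 4) ≈ -0.25000)
Function('q')(C, a) = Mul(Add(8, a), Add(C, a)) (Function('q')(C, a) = Mul(Add(C, a), Add(8, a)) = Mul(Add(8, a), Add(C, a)))
Function('S')(l, d) = Rational(713, 16) (Function('S')(l, d) = Add(Pow(Rational(-1, 4), 2), Mul(8, 6), Mul(8, Rational(-1, 4)), Mul(6, Rational(-1, 4))) = Add(Rational(1, 16), 48, -2, Rational(-3, 2)) = Rational(713, 16))
Mul(-1848, Function('S')(f, Function('A')(0, -1))) = Mul(-1848, Rational(713, 16)) = Rational(-164703, 2)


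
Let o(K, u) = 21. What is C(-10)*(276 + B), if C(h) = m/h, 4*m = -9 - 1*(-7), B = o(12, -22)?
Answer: 297/20 ≈ 14.850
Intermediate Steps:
B = 21
m = -1/2 (m = (-9 - 1*(-7))/4 = (-9 + 7)/4 = (1/4)*(-2) = -1/2 ≈ -0.50000)
C(h) = -1/(2*h)
C(-10)*(276 + B) = (-1/2/(-10))*(276 + 21) = -1/2*(-1/10)*297 = (1/20)*297 = 297/20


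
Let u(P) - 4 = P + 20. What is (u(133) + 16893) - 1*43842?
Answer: -26792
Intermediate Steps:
u(P) = 24 + P (u(P) = 4 + (P + 20) = 4 + (20 + P) = 24 + P)
(u(133) + 16893) - 1*43842 = ((24 + 133) + 16893) - 1*43842 = (157 + 16893) - 43842 = 17050 - 43842 = -26792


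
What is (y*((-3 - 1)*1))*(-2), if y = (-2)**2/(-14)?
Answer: -16/7 ≈ -2.2857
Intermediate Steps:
y = -2/7 (y = 4*(-1/14) = -2/7 ≈ -0.28571)
(y*((-3 - 1)*1))*(-2) = -2*(-3 - 1)/7*(-2) = -(-8)/7*(-2) = -2/7*(-4)*(-2) = (8/7)*(-2) = -16/7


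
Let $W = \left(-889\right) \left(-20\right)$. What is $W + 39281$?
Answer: $57061$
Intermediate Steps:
$W = 17780$
$W + 39281 = 17780 + 39281 = 57061$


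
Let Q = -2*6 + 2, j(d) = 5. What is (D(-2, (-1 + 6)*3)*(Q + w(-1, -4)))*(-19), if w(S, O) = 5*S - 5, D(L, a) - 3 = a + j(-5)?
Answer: 8740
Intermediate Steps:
D(L, a) = 8 + a (D(L, a) = 3 + (a + 5) = 3 + (5 + a) = 8 + a)
w(S, O) = -5 + 5*S
Q = -10 (Q = -12 + 2 = -10)
(D(-2, (-1 + 6)*3)*(Q + w(-1, -4)))*(-19) = ((8 + (-1 + 6)*3)*(-10 + (-5 + 5*(-1))))*(-19) = ((8 + 5*3)*(-10 + (-5 - 5)))*(-19) = ((8 + 15)*(-10 - 10))*(-19) = (23*(-20))*(-19) = -460*(-19) = 8740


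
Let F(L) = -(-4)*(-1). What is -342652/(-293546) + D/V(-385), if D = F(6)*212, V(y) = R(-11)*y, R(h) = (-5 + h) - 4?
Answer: 27153334/25685275 ≈ 1.0572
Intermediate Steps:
F(L) = -4 (F(L) = -2*2 = -4)
R(h) = -9 + h
V(y) = -20*y (V(y) = (-9 - 11)*y = -20*y)
D = -848 (D = -4*212 = -848)
-342652/(-293546) + D/V(-385) = -342652/(-293546) - 848/((-20*(-385))) = -342652*(-1/293546) - 848/7700 = 171326/146773 - 848*1/7700 = 171326/146773 - 212/1925 = 27153334/25685275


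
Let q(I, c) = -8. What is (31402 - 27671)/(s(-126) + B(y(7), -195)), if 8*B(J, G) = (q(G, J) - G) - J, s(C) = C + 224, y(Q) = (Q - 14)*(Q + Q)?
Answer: 29848/1069 ≈ 27.921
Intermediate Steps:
y(Q) = 2*Q*(-14 + Q) (y(Q) = (-14 + Q)*(2*Q) = 2*Q*(-14 + Q))
s(C) = 224 + C
B(J, G) = -1 - G/8 - J/8 (B(J, G) = ((-8 - G) - J)/8 = (-8 - G - J)/8 = -1 - G/8 - J/8)
(31402 - 27671)/(s(-126) + B(y(7), -195)) = (31402 - 27671)/((224 - 126) + (-1 - ⅛*(-195) - 7*(-14 + 7)/4)) = 3731/(98 + (-1 + 195/8 - 7*(-7)/4)) = 3731/(98 + (-1 + 195/8 - ⅛*(-98))) = 3731/(98 + (-1 + 195/8 + 49/4)) = 3731/(98 + 285/8) = 3731/(1069/8) = 3731*(8/1069) = 29848/1069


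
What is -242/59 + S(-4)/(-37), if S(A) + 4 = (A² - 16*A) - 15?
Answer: -12553/2183 ≈ -5.7503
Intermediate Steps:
S(A) = -19 + A² - 16*A (S(A) = -4 + ((A² - 16*A) - 15) = -4 + (-15 + A² - 16*A) = -19 + A² - 16*A)
-242/59 + S(-4)/(-37) = -242/59 + (-19 + (-4)² - 16*(-4))/(-37) = -242*1/59 + (-19 + 16 + 64)*(-1/37) = -242/59 + 61*(-1/37) = -242/59 - 61/37 = -12553/2183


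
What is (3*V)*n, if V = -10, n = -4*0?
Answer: 0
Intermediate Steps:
n = 0
(3*V)*n = (3*(-10))*0 = -30*0 = 0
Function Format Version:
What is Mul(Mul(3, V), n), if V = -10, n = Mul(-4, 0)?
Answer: 0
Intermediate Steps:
n = 0
Mul(Mul(3, V), n) = Mul(Mul(3, -10), 0) = Mul(-30, 0) = 0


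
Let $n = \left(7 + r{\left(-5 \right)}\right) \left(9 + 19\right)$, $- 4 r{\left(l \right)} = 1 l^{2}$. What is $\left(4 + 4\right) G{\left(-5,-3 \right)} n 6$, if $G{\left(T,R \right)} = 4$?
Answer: $4032$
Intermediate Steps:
$r{\left(l \right)} = - \frac{l^{2}}{4}$ ($r{\left(l \right)} = - \frac{1 l^{2}}{4} = - \frac{l^{2}}{4}$)
$n = 21$ ($n = \left(7 - \frac{\left(-5\right)^{2}}{4}\right) \left(9 + 19\right) = \left(7 - \frac{25}{4}\right) 28 = \frac{3}{4} \cdot 28 = 21$)
$\left(4 + 4\right) G{\left(-5,-3 \right)} n 6 = \left(4 + 4\right) 4 \cdot 21 \cdot 6 = 8 \cdot 4 \cdot 21 \cdot 6 = 32 \cdot 21 \cdot 6 = 672 \cdot 6 = 4032$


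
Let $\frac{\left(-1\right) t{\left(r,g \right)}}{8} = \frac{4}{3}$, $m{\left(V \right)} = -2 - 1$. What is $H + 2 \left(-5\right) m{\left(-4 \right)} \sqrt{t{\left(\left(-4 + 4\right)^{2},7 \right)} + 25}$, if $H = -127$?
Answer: $-127 + 10 \sqrt{129} \approx -13.422$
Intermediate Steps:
$m{\left(V \right)} = -3$ ($m{\left(V \right)} = -2 - 1 = -3$)
$t{\left(r,g \right)} = - \frac{32}{3}$ ($t{\left(r,g \right)} = - 8 \cdot \frac{4}{3} = - 8 \cdot 4 \cdot \frac{1}{3} = \left(-8\right) \frac{4}{3} = - \frac{32}{3}$)
$H + 2 \left(-5\right) m{\left(-4 \right)} \sqrt{t{\left(\left(-4 + 4\right)^{2},7 \right)} + 25} = -127 + 2 \left(-5\right) \left(-3\right) \sqrt{- \frac{32}{3} + 25} = -127 + \left(-10\right) \left(-3\right) \sqrt{\frac{43}{3}} = -127 + 30 \frac{\sqrt{129}}{3} = -127 + 10 \sqrt{129}$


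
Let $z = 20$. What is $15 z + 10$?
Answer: $310$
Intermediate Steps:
$15 z + 10 = 15 \cdot 20 + 10 = 300 + 10 = 310$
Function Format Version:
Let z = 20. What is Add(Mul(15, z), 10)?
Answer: 310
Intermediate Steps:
Add(Mul(15, z), 10) = Add(Mul(15, 20), 10) = Add(300, 10) = 310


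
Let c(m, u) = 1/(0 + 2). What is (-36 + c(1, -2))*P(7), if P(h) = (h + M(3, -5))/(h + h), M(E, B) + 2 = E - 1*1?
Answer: -71/4 ≈ -17.750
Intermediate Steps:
M(E, B) = -3 + E (M(E, B) = -2 + (E - 1*1) = -2 + (E - 1) = -2 + (-1 + E) = -3 + E)
P(h) = ½ (P(h) = (h + (-3 + 3))/(h + h) = (h + 0)/((2*h)) = h*(1/(2*h)) = ½)
c(m, u) = ½ (c(m, u) = 1/2 = ½)
(-36 + c(1, -2))*P(7) = (-36 + ½)*(½) = -71/2*½ = -71/4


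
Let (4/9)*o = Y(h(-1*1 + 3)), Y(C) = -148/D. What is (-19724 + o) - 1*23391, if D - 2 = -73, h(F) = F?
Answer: -3060832/71 ≈ -43110.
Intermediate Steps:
D = -71 (D = 2 - 73 = -71)
Y(C) = 148/71 (Y(C) = -148/(-71) = -148*(-1/71) = 148/71)
o = 333/71 (o = (9/4)*(148/71) = 333/71 ≈ 4.6901)
(-19724 + o) - 1*23391 = (-19724 + 333/71) - 1*23391 = -1400071/71 - 23391 = -3060832/71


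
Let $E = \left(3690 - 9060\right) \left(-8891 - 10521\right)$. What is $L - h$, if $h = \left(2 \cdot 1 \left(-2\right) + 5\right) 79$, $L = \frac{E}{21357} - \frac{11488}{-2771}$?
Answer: $\frac{94808636981}{19726749} \approx 4806.1$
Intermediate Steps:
$E = 104242440$ ($E = \left(-5370\right) \left(-19412\right) = 104242440$)
$L = \frac{96367050152}{19726749}$ ($L = \frac{104242440}{21357} - \frac{11488}{-2771} = 104242440 \cdot \frac{1}{21357} - - \frac{11488}{2771} = \frac{34747480}{7119} + \frac{11488}{2771} = \frac{96367050152}{19726749} \approx 4885.1$)
$h = 79$ ($h = \left(2 \left(-2\right) + 5\right) 79 = \left(-4 + 5\right) 79 = 1 \cdot 79 = 79$)
$L - h = \frac{96367050152}{19726749} - 79 = \frac{94808636981}{19726749}$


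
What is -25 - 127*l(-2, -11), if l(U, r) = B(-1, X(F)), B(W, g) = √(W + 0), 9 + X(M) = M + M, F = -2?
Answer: -25 - 127*I ≈ -25.0 - 127.0*I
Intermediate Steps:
X(M) = -9 + 2*M (X(M) = -9 + (M + M) = -9 + 2*M)
B(W, g) = √W
l(U, r) = I (l(U, r) = √(-1) = I)
-25 - 127*l(-2, -11) = -25 - 127*I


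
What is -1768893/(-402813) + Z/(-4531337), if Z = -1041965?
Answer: 2811722449162/608427150327 ≈ 4.6213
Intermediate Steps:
-1768893/(-402813) + Z/(-4531337) = -1768893/(-402813) - 1041965/(-4531337) = -1768893*(-1/402813) - 1041965*(-1/4531337) = 589631/134271 + 1041965/4531337 = 2811722449162/608427150327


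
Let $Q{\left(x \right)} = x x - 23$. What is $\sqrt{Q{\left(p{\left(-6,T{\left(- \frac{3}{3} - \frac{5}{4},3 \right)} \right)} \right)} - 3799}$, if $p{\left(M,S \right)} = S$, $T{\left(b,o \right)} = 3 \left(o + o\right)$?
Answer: $i \sqrt{3498} \approx 59.144 i$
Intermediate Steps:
$T{\left(b,o \right)} = 6 o$ ($T{\left(b,o \right)} = 3 \cdot 2 o = 6 o$)
$Q{\left(x \right)} = -23 + x^{2}$ ($Q{\left(x \right)} = x^{2} - 23 = -23 + x^{2}$)
$\sqrt{Q{\left(p{\left(-6,T{\left(- \frac{3}{3} - \frac{5}{4},3 \right)} \right)} \right)} - 3799} = \sqrt{\left(-23 + \left(6 \cdot 3\right)^{2}\right) - 3799} = \sqrt{\left(-23 + 18^{2}\right) - 3799} = \sqrt{\left(-23 + 324\right) - 3799} = \sqrt{301 - 3799} = \sqrt{-3498} = i \sqrt{3498}$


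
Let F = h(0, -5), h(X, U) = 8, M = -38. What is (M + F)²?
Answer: 900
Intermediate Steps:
F = 8
(M + F)² = (-38 + 8)² = (-30)² = 900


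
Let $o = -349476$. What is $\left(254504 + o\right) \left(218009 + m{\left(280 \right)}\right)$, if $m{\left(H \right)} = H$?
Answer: $-20731342908$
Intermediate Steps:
$\left(254504 + o\right) \left(218009 + m{\left(280 \right)}\right) = \left(254504 - 349476\right) \left(218009 + 280\right) = \left(-94972\right) 218289 = -20731342908$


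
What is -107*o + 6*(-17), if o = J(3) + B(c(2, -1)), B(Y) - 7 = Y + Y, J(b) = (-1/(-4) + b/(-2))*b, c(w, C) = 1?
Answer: -2655/4 ≈ -663.75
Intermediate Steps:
J(b) = b*(¼ - b/2) (J(b) = (-1*(-¼) + b*(-½))*b = (¼ - b/2)*b = b*(¼ - b/2))
B(Y) = 7 + 2*Y (B(Y) = 7 + (Y + Y) = 7 + 2*Y)
o = 21/4 (o = (¼)*3*(1 - 2*3) + (7 + 2*1) = (¼)*3*(1 - 6) + (7 + 2) = (¼)*3*(-5) + 9 = -15/4 + 9 = 21/4 ≈ 5.2500)
-107*o + 6*(-17) = -107*21/4 + 6*(-17) = -2247/4 - 102 = -2655/4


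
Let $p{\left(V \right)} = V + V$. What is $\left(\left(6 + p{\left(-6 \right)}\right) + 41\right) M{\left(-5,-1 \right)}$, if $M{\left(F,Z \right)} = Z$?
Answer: $-35$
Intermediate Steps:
$p{\left(V \right)} = 2 V$
$\left(\left(6 + p{\left(-6 \right)}\right) + 41\right) M{\left(-5,-1 \right)} = \left(\left(6 + 2 \left(-6\right)\right) + 41\right) \left(-1\right) = \left(\left(6 - 12\right) + 41\right) \left(-1\right) = \left(-6 + 41\right) \left(-1\right) = 35 \left(-1\right) = -35$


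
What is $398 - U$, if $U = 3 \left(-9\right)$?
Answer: $425$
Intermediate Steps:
$U = -27$
$398 - U = 398 - -27 = 398 + 27 = 425$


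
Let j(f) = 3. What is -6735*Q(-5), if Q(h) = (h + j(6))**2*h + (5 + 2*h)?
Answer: 168375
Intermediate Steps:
Q(h) = 5 + 2*h + h*(3 + h)**2 (Q(h) = (h + 3)**2*h + (5 + 2*h) = (3 + h)**2*h + (5 + 2*h) = h*(3 + h)**2 + (5 + 2*h) = 5 + 2*h + h*(3 + h)**2)
-6735*Q(-5) = -6735*(5 + 2*(-5) - 5*(3 - 5)**2) = -6735*(5 - 10 - 5*(-2)**2) = -6735*(5 - 10 - 5*4) = -6735*(5 - 10 - 20) = -6735*(-25) = 168375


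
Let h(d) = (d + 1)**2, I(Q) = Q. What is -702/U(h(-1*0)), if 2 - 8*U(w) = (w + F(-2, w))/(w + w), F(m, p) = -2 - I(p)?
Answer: -1872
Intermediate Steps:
F(m, p) = -2 - p
h(d) = (1 + d)**2
U(w) = 1/4 + 1/(8*w) (U(w) = 1/4 - (w + (-2 - w))/(8*(w + w)) = 1/4 - (-1)/(4*(2*w)) = 1/4 - (-1)*1/(2*w)/4 = 1/4 - (-1)/(8*w) = 1/4 + 1/(8*w))
-702/U(h(-1*0)) = -702*8*(1 - 1*0)**2/(1 + 2*(1 - 1*0)**2) = -702*8*(1 + 0)**2/(1 + 2*(1 + 0)**2) = -702*8/(1 + 2*1**2) = -702*8/(1 + 2*1) = -702*8/(1 + 2) = -702/((1/8)*1*3) = -702/3/8 = -702*8/3 = -1872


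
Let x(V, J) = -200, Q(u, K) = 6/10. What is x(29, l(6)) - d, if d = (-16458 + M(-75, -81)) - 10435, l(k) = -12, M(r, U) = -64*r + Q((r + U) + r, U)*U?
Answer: 109708/5 ≈ 21942.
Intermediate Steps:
Q(u, K) = ⅗ (Q(u, K) = 6*(⅒) = ⅗)
M(r, U) = -64*r + 3*U/5
d = -110708/5 (d = (-16458 + (-64*(-75) + (⅗)*(-81))) - 10435 = (-16458 + (4800 - 243/5)) - 10435 = (-16458 + 23757/5) - 10435 = -58533/5 - 10435 = -110708/5 ≈ -22142.)
x(29, l(6)) - d = -200 - 1*(-110708/5) = -200 + 110708/5 = 109708/5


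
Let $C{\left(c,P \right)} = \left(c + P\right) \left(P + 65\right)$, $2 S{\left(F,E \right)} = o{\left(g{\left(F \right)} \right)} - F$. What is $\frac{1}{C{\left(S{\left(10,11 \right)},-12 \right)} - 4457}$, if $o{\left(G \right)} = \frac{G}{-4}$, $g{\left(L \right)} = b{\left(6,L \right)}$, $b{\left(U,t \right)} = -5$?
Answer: $- \frac{8}{42599} \approx -0.0001878$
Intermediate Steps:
$g{\left(L \right)} = -5$
$o{\left(G \right)} = - \frac{G}{4}$ ($o{\left(G \right)} = G \left(- \frac{1}{4}\right) = - \frac{G}{4}$)
$S{\left(F,E \right)} = \frac{5}{8} - \frac{F}{2}$ ($S{\left(F,E \right)} = \frac{\left(- \frac{1}{4}\right) \left(-5\right) - F}{2} = \frac{\frac{5}{4} - F}{2} = \frac{5}{8} - \frac{F}{2}$)
$C{\left(c,P \right)} = \left(65 + P\right) \left(P + c\right)$ ($C{\left(c,P \right)} = \left(P + c\right) \left(65 + P\right) = \left(65 + P\right) \left(P + c\right)$)
$\frac{1}{C{\left(S{\left(10,11 \right)},-12 \right)} - 4457} = \frac{1}{\left(\left(-12\right)^{2} + 65 \left(-12\right) + 65 \left(\frac{5}{8} - 5\right) - 12 \left(\frac{5}{8} - 5\right)\right) - 4457} = \frac{1}{\left(144 - 780 + 65 \left(\frac{5}{8} - 5\right) - 12 \left(\frac{5}{8} - 5\right)\right) - 4457} = \frac{1}{\left(144 - 780 + 65 \left(- \frac{35}{8}\right) - - \frac{105}{2}\right) - 4457} = \frac{1}{\left(144 - 780 - \frac{2275}{8} + \frac{105}{2}\right) - 4457} = \frac{1}{- \frac{6943}{8} - 4457} = \frac{1}{- \frac{42599}{8}} = - \frac{8}{42599}$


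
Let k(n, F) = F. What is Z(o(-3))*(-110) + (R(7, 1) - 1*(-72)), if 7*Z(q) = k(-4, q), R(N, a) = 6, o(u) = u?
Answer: 876/7 ≈ 125.14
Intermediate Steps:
Z(q) = q/7
Z(o(-3))*(-110) + (R(7, 1) - 1*(-72)) = ((1/7)*(-3))*(-110) + (6 - 1*(-72)) = -3/7*(-110) + (6 + 72) = 330/7 + 78 = 876/7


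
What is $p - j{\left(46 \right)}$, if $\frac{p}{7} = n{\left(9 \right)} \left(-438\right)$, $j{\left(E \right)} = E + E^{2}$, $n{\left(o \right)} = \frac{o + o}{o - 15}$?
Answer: $7036$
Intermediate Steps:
$n{\left(o \right)} = \frac{2 o}{-15 + o}$
$p = 9198$ ($p = 7 \cdot 2 \cdot 9 \frac{1}{-15 + 9} \left(-438\right) = 7 \cdot 2 \cdot 9 \frac{1}{-6} \left(-438\right) = 7 \cdot 2 \cdot 9 \left(- \frac{1}{6}\right) \left(-438\right) = 7 \left(\left(-3\right) \left(-438\right)\right) = 7 \cdot 1314 = 9198$)
$p - j{\left(46 \right)} = 9198 - 46 \left(1 + 46\right) = 9198 - 46 \cdot 47 = 9198 - 2162 = 7036$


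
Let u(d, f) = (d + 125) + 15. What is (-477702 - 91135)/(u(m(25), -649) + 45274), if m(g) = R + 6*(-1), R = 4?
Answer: -568837/45412 ≈ -12.526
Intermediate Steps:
m(g) = -2 (m(g) = 4 + 6*(-1) = 4 - 6 = -2)
u(d, f) = 140 + d (u(d, f) = (125 + d) + 15 = 140 + d)
(-477702 - 91135)/(u(m(25), -649) + 45274) = (-477702 - 91135)/((140 - 2) + 45274) = -568837/(138 + 45274) = -568837/45412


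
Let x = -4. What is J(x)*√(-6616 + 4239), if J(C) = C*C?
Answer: 16*I*√2377 ≈ 780.07*I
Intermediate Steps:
J(C) = C²
J(x)*√(-6616 + 4239) = (-4)²*√(-6616 + 4239) = 16*√(-2377) = 16*(I*√2377) = 16*I*√2377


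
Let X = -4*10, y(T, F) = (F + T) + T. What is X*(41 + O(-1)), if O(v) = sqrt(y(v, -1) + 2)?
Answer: -1640 - 40*I ≈ -1640.0 - 40.0*I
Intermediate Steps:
y(T, F) = F + 2*T
X = -40
O(v) = sqrt(1 + 2*v) (O(v) = sqrt((-1 + 2*v) + 2) = sqrt(1 + 2*v))
X*(41 + O(-1)) = -40*(41 + sqrt(1 + 2*(-1))) = -40*(41 + sqrt(1 - 2)) = -40*(41 + sqrt(-1)) = -40*(41 + I) = -1640 - 40*I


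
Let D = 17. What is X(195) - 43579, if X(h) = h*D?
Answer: -40264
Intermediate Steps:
X(h) = 17*h (X(h) = h*17 = 17*h)
X(195) - 43579 = 17*195 - 43579 = 3315 - 43579 = -40264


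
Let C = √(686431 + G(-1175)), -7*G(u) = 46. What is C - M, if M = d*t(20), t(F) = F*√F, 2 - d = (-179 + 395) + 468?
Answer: 27280*√5 + √33634797/7 ≈ 61828.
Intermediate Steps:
d = -682 (d = 2 - ((-179 + 395) + 468) = 2 - (216 + 468) = 2 - 1*684 = 2 - 684 = -682)
G(u) = -46/7 (G(u) = -⅐*46 = -46/7)
t(F) = F^(3/2)
M = -27280*√5 ≈ -61000.
C = √33634797/7 (C = √(686431 - 46/7) = √(4804971/7) = √33634797/7 ≈ 828.51)
C - M = √33634797/7 - (-27280)*√5 = √33634797/7 + 27280*√5 = 27280*√5 + √33634797/7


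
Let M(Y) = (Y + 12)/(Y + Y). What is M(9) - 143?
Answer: -851/6 ≈ -141.83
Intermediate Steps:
M(Y) = (12 + Y)/(2*Y) (M(Y) = (12 + Y)/((2*Y)) = (12 + Y)*(1/(2*Y)) = (12 + Y)/(2*Y))
M(9) - 143 = (½)*(12 + 9)/9 - 143 = (½)*(⅑)*21 - 143 = 7/6 - 143 = -851/6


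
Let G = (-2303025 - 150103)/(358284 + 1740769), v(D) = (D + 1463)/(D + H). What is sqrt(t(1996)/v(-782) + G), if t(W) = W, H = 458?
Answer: 2*I*sqrt(53967351822098407990)/476485031 ≈ 30.835*I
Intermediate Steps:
v(D) = (1463 + D)/(458 + D) (v(D) = (D + 1463)/(D + 458) = (1463 + D)/(458 + D))
G = -2453128/2099053 ≈ -1.1687
sqrt(t(1996)/v(-782) + G) = sqrt(1996/(((1463 - 782)/(458 - 782))) - 2453128/2099053) = sqrt(1996/((681/(-324))) - 2453128/2099053) = sqrt(1996/((-1/324*681)) - 2453128/2099053) = sqrt(1996/(-227/108) - 2453128/2099053) = sqrt(1996*(-108/227) - 2453128/2099053) = sqrt(-215568/227 - 2453128/2099053) = sqrt(-453045517160/476485031) = 2*I*sqrt(53967351822098407990)/476485031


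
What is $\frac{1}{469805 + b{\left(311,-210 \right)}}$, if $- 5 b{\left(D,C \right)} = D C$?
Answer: $\frac{1}{482867} \approx 2.071 \cdot 10^{-6}$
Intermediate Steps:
$b{\left(D,C \right)} = - \frac{C D}{5}$ ($b{\left(D,C \right)} = - \frac{D C}{5} = - \frac{C D}{5}$)
$\frac{1}{469805 + b{\left(311,-210 \right)}} = \frac{1}{469805 - \left(-42\right) 311} = \frac{1}{469805 + 13062} = \frac{1}{482867}$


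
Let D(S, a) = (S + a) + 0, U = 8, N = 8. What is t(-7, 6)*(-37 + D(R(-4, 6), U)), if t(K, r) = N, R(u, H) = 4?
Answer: -200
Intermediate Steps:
t(K, r) = 8
D(S, a) = S + a
t(-7, 6)*(-37 + D(R(-4, 6), U)) = 8*(-37 + (4 + 8)) = 8*(-37 + 12) = 8*(-25) = -200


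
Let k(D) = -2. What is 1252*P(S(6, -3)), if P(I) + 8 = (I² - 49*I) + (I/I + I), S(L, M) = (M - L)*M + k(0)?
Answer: -728664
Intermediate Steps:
S(L, M) = -2 + M*(M - L) (S(L, M) = (M - L)*M - 2 = M*(M - L) - 2 = -2 + M*(M - L))
P(I) = -7 + I² - 48*I (P(I) = -8 + ((I² - 49*I) + (I/I + I)) = -8 + ((I² - 49*I) + (1 + I)) = -8 + (1 + I² - 48*I) = -7 + I² - 48*I)
1252*P(S(6, -3)) = 1252*(-7 + (-2 + (-3)² - 1*6*(-3))² - 48*(-2 + (-3)² - 1*6*(-3))) = 1252*(-7 + (-2 + 9 + 18)² - 48*(-2 + 9 + 18)) = 1252*(-7 + 25² - 48*25) = 1252*(-7 + 625 - 1200) = 1252*(-582) = -728664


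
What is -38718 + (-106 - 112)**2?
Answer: 8806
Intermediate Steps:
-38718 + (-106 - 112)**2 = -38718 + (-218)**2 = -38718 + 47524 = 8806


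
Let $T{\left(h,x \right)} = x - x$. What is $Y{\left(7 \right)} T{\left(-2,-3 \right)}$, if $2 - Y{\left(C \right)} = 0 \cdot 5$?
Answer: $0$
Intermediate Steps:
$T{\left(h,x \right)} = 0$
$Y{\left(C \right)} = 2$ ($Y{\left(C \right)} = 2 - 0 \cdot 5 = 2 - 0 = 2 + 0 = 2$)
$Y{\left(7 \right)} T{\left(-2,-3 \right)} = 2 \cdot 0 = 0$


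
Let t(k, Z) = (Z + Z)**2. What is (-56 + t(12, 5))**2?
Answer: 1936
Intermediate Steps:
t(k, Z) = 4*Z**2 (t(k, Z) = (2*Z)**2 = 4*Z**2)
(-56 + t(12, 5))**2 = (-56 + 4*5**2)**2 = (-56 + 4*25)**2 = (-56 + 100)**2 = 44**2 = 1936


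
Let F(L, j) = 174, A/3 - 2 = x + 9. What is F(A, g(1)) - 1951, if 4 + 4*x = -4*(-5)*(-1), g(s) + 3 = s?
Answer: -1777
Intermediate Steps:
g(s) = -3 + s
x = -6 (x = -1 + (-4*(-5)*(-1))/4 = -1 + (20*(-1))/4 = -1 + (¼)*(-20) = -1 - 5 = -6)
A = 15 (A = 6 + 3*(-6 + 9) = 6 + 3*3 = 6 + 9 = 15)
F(A, g(1)) - 1951 = 174 - 1951 = -1777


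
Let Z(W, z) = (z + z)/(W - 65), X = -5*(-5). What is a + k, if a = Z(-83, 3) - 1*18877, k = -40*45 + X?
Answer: -1528251/74 ≈ -20652.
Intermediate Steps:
X = 25
k = -1775 (k = -40*45 + 25 = -1800 + 25 = -1775)
Z(W, z) = 2*z/(-65 + W) (Z(W, z) = (2*z)/(-65 + W) = 2*z/(-65 + W))
a = -1396901/74 (a = 2*3/(-65 - 83) - 1*18877 = 2*3/(-148) - 18877 = 2*3*(-1/148) - 18877 = -3/74 - 18877 = -1396901/74 ≈ -18877.)
a + k = -1396901/74 - 1775 = -1528251/74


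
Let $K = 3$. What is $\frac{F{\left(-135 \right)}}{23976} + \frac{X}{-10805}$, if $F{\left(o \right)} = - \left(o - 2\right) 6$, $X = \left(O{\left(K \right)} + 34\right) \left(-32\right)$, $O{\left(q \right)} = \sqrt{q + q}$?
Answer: $\frac{5827933}{43176780} + \frac{32 \sqrt{6}}{10805} \approx 0.14223$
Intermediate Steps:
$O{\left(q \right)} = \sqrt{2} \sqrt{q}$ ($O{\left(q \right)} = \sqrt{2 q} = \sqrt{2} \sqrt{q}$)
$X = -1088 - 32 \sqrt{6}$ ($X = \left(\sqrt{2} \sqrt{3} + 34\right) \left(-32\right) = \left(\sqrt{6} + 34\right) \left(-32\right) = \left(34 + \sqrt{6}\right) \left(-32\right) = -1088 - 32 \sqrt{6} \approx -1166.4$)
$F{\left(o \right)} = 12 - 6 o$ ($F{\left(o \right)} = - \left(-2 + o\right) 6 = - (-12 + 6 o) = 12 - 6 o$)
$\frac{F{\left(-135 \right)}}{23976} + \frac{X}{-10805} = \frac{12 - -810}{23976} + \frac{-1088 - 32 \sqrt{6}}{-10805} = \left(12 + 810\right) \frac{1}{23976} + \left(-1088 - 32 \sqrt{6}\right) \left(- \frac{1}{10805}\right) = 822 \cdot \frac{1}{23976} + \left(\frac{1088}{10805} + \frac{32 \sqrt{6}}{10805}\right) = \frac{137}{3996} + \left(\frac{1088}{10805} + \frac{32 \sqrt{6}}{10805}\right) = \frac{5827933}{43176780} + \frac{32 \sqrt{6}}{10805}$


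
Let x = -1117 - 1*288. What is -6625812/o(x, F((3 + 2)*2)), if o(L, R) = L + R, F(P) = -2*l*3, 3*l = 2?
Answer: 6625812/1409 ≈ 4702.5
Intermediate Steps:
l = ⅔ (l = (⅓)*2 = ⅔ ≈ 0.66667)
x = -1405 (x = -1117 - 288 = -1405)
F(P) = -4 (F(P) = -2*⅔*3 = -4/3*3 = -4)
-6625812/o(x, F((3 + 2)*2)) = -6625812/(-1405 - 4) = -6625812/(-1409) = -6625812*(-1/1409) = 6625812/1409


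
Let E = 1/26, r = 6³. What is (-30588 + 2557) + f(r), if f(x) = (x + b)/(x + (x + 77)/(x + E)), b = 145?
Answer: -34220739853/1220890 ≈ -28029.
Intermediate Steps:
r = 216
E = 1/26 ≈ 0.038462
f(x) = (145 + x)/(x + (77 + x)/(1/26 + x)) (f(x) = (x + 145)/(x + (x + 77)/(x + 1/26)) = (145 + x)/(x + (77 + x)/(1/26 + x)))
(-30588 + 2557) + f(r) = (-30588 + 2557) + (145 + 26*216² + 3771*216)/(2002 + 26*216² + 27*216) = -28031 + (145 + 26*46656 + 814536)/(2002 + 26*46656 + 5832) = -28031 + (145 + 1213056 + 814536)/(2002 + 1213056 + 5832) = -28031 + 2027737/1220890 = -34220739853/1220890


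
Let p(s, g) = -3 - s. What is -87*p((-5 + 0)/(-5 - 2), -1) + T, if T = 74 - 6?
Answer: 2738/7 ≈ 391.14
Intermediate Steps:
T = 68
-87*p((-5 + 0)/(-5 - 2), -1) + T = -87*(-3 - (-5 + 0)/(-5 - 2)) + 68 = -87*(-3 - (-5)/(-7)) + 68 = -87*(-3 - (-5)*(-1)/7) + 68 = -87*(-3 - 1*5/7) + 68 = -87*(-3 - 5/7) + 68 = -87*(-26/7) + 68 = 2262/7 + 68 = 2738/7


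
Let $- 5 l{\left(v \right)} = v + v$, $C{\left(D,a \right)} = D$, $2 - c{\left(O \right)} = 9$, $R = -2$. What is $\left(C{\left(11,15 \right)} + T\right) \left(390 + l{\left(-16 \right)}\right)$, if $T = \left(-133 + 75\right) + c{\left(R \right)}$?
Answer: $- \frac{107028}{5} \approx -21406.0$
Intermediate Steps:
$c{\left(O \right)} = -7$ ($c{\left(O \right)} = 2 - 9 = -7$)
$l{\left(v \right)} = - \frac{2 v}{5}$ ($l{\left(v \right)} = - \frac{v + v}{5} = - \frac{2 v}{5}$)
$T = -65$ ($T = \left(-133 + 75\right) - 7 = -58 - 7 = -65$)
$\left(C{\left(11,15 \right)} + T\right) \left(390 + l{\left(-16 \right)}\right) = \left(11 - 65\right) \left(390 - - \frac{32}{5}\right) = - 54 \left(390 + \frac{32}{5}\right) = \left(-54\right) \frac{1982}{5} = - \frac{107028}{5}$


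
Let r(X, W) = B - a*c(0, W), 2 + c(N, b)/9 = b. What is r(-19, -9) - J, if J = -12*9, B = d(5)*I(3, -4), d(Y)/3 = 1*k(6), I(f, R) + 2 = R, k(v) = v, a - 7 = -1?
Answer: 594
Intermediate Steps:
a = 6 (a = 7 - 1 = 6)
c(N, b) = -18 + 9*b
I(f, R) = -2 + R
d(Y) = 18 (d(Y) = 3*(1*6) = 3*6 = 18)
B = -108 (B = 18*(-2 - 4) = 18*(-6) = -108)
r(X, W) = -54*W (r(X, W) = -108 - 6*(-18 + 9*W) = -108 - (-108 + 54*W) = -108 + (108 - 54*W) = -54*W)
J = -108
r(-19, -9) - J = -54*(-9) - 1*(-108) = 486 + 108 = 594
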